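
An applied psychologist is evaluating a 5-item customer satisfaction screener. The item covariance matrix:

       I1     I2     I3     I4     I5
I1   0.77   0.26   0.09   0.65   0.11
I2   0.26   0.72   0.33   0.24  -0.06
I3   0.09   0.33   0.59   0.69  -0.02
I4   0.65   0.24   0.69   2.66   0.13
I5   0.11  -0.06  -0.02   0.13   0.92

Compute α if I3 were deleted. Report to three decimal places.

Remaining items: I1, I2, I4, I5 (k = 4).
Σσ²ᵢ = 0.77 + 0.72 + 2.66 + 0.92 = 5.07
σ²_total = 5.07 + 2 × 1.33 = 7.73
α (item deleted) = (4/3)·(1 − 5.07/7.73) = 0.459

α = 0.459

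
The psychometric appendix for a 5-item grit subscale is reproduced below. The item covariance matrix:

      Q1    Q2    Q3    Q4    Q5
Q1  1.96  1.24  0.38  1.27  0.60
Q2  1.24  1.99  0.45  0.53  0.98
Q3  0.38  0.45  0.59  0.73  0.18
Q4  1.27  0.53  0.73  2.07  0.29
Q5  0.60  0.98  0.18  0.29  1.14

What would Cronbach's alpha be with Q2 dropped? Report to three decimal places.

Remaining items: Q1, Q3, Q4, Q5 (k = 4).
sum of item variances = 1.96 + 0.59 + 2.07 + 1.14 = 5.76
Var(T) = 5.76 + 2 × 3.45 = 12.66
α (item deleted) = (4/3)·(1 − 5.76/12.66) = 0.727

α = 0.727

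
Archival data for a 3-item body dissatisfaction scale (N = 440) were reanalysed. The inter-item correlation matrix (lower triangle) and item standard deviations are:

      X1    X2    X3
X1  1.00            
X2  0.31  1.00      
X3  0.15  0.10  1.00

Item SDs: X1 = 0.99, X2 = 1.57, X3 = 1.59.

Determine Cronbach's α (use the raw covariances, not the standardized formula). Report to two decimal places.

Σσ²ᵢ = 0.99² + 1.57² + 1.59² = 5.9731
Covariances σ_ij = r_ij · s_i · s_j:
  σ(X1,X2) = 0.31 × 0.99 × 1.57 = 0.4818
  σ(X1,X3) = 0.15 × 0.99 × 1.59 = 0.2361
  σ(X2,X3) = 0.10 × 1.57 × 1.59 = 0.2496
σ²_T = Σσ²ᵢ + 2·Σσ_ij = 5.9731 + 2 × 0.9675 = 7.9081
α = (3/2)·(1 − 5.9731/7.9081) = 0.37

α = 0.37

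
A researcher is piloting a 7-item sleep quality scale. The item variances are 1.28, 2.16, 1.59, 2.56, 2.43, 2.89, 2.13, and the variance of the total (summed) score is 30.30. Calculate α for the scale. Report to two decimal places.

ΣVar(i) = 1.28 + 2.16 + 1.59 + 2.56 + 2.43 + 2.89 + 2.13 = 15.04
α = (k/(k−1))·(1 − ΣVar(i)/Var(T)) = (7/6)·(1 − 15.04/30.30) = 0.59

α = 0.59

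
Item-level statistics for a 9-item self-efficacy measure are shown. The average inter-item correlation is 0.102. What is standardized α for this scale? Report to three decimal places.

Standardized α = k·r̄ / (1 + (k−1)·r̄) = 9 × 0.102 / (1 + 8 × 0.102)
  = 0.9180 / 1.8160 = 0.506

standardized α = 0.506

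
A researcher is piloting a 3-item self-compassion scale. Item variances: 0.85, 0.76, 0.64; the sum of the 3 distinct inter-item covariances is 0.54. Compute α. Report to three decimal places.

ΣVar(i) = 0.85 + 0.76 + 0.64 = 2.25
Sum of distinct covariances = 0.54
σ²_total = ΣVar(i) + 2·Σcov = 2.25 + 2 × 0.54 = 3.33
α = (3/2)·(1 − 2.25/3.33) = 0.486

α = 0.486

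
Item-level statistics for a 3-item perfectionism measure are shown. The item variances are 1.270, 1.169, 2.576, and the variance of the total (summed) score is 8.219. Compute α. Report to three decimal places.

ΣVar(i) = 1.270 + 1.169 + 2.576 = 5.015
α = (k/(k−1))·(1 − ΣVar(i)/σ²_T) = (3/2)·(1 − 5.015/8.219) = 0.585

α = 0.585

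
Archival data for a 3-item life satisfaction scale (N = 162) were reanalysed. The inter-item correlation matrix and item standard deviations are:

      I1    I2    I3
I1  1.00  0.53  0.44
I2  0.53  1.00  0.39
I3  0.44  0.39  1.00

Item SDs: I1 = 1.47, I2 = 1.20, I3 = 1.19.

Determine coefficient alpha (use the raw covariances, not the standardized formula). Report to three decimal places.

α = 0.711

Σσ²ᵢ = 1.47² + 1.20² + 1.19² = 5.0170
Covariances σ_ij = r_ij · s_i · s_j:
  σ(I1,I2) = 0.53 × 1.47 × 1.20 = 0.9349
  σ(I1,I3) = 0.44 × 1.47 × 1.19 = 0.7697
  σ(I2,I3) = 0.39 × 1.20 × 1.19 = 0.5569
σ²_T = Σσ²ᵢ + 2·Σσ_ij = 5.0170 + 2 × 2.2615 = 9.5400
α = (3/2)·(1 − 5.0170/9.5400) = 0.711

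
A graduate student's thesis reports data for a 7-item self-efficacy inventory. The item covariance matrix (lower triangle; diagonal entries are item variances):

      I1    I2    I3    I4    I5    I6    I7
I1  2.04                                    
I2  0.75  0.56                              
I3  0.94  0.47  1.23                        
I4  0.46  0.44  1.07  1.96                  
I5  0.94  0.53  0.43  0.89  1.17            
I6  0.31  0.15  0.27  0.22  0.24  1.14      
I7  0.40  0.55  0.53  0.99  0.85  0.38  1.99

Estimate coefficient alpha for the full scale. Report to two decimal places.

sum of item variances = 2.04 + 0.56 + 1.23 + 1.96 + 1.17 + 1.14 + 1.99 = 10.09
Sum of off-diagonal covariances = 11.81
Var(T) = 10.09 + 2 × 11.81 = 33.71
α = (k/(k−1))·(1 − sum of item variances/Var(T)) = (7/6)·(1 − 10.09/33.71) = 0.82

α = 0.82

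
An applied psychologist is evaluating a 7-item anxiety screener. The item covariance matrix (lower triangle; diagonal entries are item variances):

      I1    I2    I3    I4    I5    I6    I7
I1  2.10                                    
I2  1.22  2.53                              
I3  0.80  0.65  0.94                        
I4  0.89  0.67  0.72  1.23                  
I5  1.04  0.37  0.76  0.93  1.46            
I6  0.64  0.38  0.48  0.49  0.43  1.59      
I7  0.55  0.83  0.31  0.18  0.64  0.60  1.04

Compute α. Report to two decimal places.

α = 0.83

Σσ²ᵢ = 2.10 + 2.53 + 0.94 + 1.23 + 1.46 + 1.59 + 1.04 = 10.89
Sum of the distinct covariances = 13.58
σ²_T = 10.89 + 2 × 13.58 = 38.05
α = (k/(k−1))·(1 − Σσ²ᵢ/σ²_T) = (7/6)·(1 − 10.89/38.05) = 0.83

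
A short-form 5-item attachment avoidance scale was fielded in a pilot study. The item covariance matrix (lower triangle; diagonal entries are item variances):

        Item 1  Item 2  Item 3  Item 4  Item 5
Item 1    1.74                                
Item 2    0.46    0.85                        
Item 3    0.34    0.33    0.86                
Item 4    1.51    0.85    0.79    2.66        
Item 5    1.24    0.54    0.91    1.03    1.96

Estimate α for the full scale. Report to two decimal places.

ΣVar(i) = 1.74 + 0.85 + 0.86 + 2.66 + 1.96 = 8.07
Sum of off-diagonal covariances = 8.00
Var(T) = 8.07 + 2 × 8.00 = 24.07
α = (k/(k−1))·(1 − ΣVar(i)/Var(T)) = (5/4)·(1 − 8.07/24.07) = 0.83

α = 0.83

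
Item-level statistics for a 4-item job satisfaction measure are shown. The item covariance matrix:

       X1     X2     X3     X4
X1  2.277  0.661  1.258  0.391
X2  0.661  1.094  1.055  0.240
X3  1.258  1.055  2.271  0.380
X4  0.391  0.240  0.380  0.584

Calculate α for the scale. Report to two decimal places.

Σσ²ᵢ = 2.277 + 1.094 + 2.271 + 0.584 = 6.226
Sum of off-diagonal covariances = 3.985
total variance = 6.226 + 2 × 3.985 = 14.196
α = (k/(k−1))·(1 − Σσ²ᵢ/total variance) = (4/3)·(1 − 6.226/14.196) = 0.75

α = 0.75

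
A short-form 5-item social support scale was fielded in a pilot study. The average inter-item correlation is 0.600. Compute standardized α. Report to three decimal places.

standardized α = 0.882

Standardized α = k·r̄ / (1 + (k−1)·r̄) = 5 × 0.600 / (1 + 4 × 0.600)
  = 3.0000 / 3.4000 = 0.882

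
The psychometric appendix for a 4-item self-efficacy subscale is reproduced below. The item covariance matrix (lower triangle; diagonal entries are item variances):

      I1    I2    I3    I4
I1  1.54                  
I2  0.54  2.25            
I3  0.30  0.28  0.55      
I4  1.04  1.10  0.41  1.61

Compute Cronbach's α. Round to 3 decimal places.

sum of item variances = 1.54 + 2.25 + 0.55 + 1.61 = 5.95
Σ_{i<j} σ_ij = 3.67
total variance = 5.95 + 2 × 3.67 = 13.29
α = (k/(k−1))·(1 − sum of item variances/total variance) = (4/3)·(1 − 5.95/13.29) = 0.736

Cronbach's α = 0.736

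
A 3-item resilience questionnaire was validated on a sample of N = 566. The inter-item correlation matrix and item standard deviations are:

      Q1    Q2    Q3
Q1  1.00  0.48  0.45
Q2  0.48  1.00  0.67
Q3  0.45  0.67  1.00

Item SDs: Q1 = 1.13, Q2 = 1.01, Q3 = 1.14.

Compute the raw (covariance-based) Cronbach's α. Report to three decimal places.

α = 0.770

Σσ²ᵢ = 1.13² + 1.01² + 1.14² = 3.5966
Covariances σ_ij = r_ij · s_i · s_j:
  σ(Q1,Q2) = 0.48 × 1.13 × 1.01 = 0.5478
  σ(Q1,Q3) = 0.45 × 1.13 × 1.14 = 0.5797
  σ(Q2,Q3) = 0.67 × 1.01 × 1.14 = 0.7714
σ²_T = Σσ²ᵢ + 2·Σσ_ij = 3.5966 + 2 × 1.8989 = 7.3944
α = (3/2)·(1 − 3.5966/7.3944) = 0.770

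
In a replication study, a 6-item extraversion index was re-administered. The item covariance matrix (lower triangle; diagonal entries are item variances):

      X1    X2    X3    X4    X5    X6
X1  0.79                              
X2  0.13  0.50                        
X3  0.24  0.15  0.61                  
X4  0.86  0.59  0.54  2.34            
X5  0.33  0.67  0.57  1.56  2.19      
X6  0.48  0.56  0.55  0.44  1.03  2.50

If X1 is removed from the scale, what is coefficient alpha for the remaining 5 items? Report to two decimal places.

Remaining items: X2, X3, X4, X5, X6 (k = 5).
sum of item variances = 0.50 + 0.61 + 2.34 + 2.19 + 2.50 = 8.14
Var(T) = 8.14 + 2 × 6.66 = 21.46
α (item deleted) = (5/4)·(1 − 8.14/21.46) = 0.78

α = 0.78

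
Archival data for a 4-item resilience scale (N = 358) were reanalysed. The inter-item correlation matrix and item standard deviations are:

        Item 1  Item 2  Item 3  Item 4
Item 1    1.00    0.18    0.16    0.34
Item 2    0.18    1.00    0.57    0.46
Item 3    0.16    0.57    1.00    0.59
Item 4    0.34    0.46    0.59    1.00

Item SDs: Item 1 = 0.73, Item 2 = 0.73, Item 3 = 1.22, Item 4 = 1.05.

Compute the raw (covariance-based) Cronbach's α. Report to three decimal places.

Cronbach's α = 0.715

Σσ²ᵢ = 0.73² + 0.73² + 1.22² + 1.05² = 3.6567
Covariances σ_ij = r_ij · s_i · s_j:
  σ(Item 1,Item 2) = 0.18 × 0.73 × 0.73 = 0.0959
  σ(Item 1,Item 3) = 0.16 × 0.73 × 1.22 = 0.1425
  σ(Item 1,Item 4) = 0.34 × 0.73 × 1.05 = 0.2606
  σ(Item 2,Item 3) = 0.57 × 0.73 × 1.22 = 0.5076
  σ(Item 2,Item 4) = 0.46 × 0.73 × 1.05 = 0.3526
  σ(Item 3,Item 4) = 0.59 × 1.22 × 1.05 = 0.7558
σ²_T = Σσ²ᵢ + 2·Σσ_ij = 3.6567 + 2 × 2.1150 = 7.8867
α = (4/3)·(1 − 3.6567/7.8867) = 0.715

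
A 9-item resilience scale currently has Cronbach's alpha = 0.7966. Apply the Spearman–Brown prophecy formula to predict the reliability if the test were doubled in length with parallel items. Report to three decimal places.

Length factor m = 2
α' = m·α / (1 + (m−1)·α)
   = 2 × 0.7966 / (1 + (2 − 1) × 0.7966)
   = 1.5932 / 1.7966 = 0.887

predicted reliability = 0.887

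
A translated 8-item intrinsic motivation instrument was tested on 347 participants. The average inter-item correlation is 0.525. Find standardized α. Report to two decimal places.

Standardized α = k·r̄ / (1 + (k−1)·r̄) = 8 × 0.525 / (1 + 7 × 0.525)
  = 4.2000 / 4.6750 = 0.90

standardized α = 0.90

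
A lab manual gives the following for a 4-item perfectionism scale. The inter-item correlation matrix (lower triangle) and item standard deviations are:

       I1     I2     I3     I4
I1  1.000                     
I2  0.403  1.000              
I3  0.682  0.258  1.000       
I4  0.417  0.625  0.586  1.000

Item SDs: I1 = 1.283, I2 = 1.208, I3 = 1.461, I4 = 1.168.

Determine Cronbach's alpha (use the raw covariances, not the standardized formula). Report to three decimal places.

α = 0.794

Σσ²ᵢ = 1.283² + 1.208² + 1.461² + 1.168² = 6.6041
Covariances σ_ij = r_ij · s_i · s_j:
  σ(I1,I2) = 0.403 × 1.283 × 1.208 = 0.6246
  σ(I1,I3) = 0.682 × 1.283 × 1.461 = 1.2784
  σ(I1,I4) = 0.417 × 1.283 × 1.168 = 0.6249
  σ(I2,I3) = 0.258 × 1.208 × 1.461 = 0.4553
  σ(I2,I4) = 0.625 × 1.208 × 1.168 = 0.8818
  σ(I3,I4) = 0.586 × 1.461 × 1.168 = 1.0000
σ²_T = Σσ²ᵢ + 2·Σσ_ij = 6.6041 + 2 × 4.8650 = 16.3341
α = (4/3)·(1 − 6.6041/16.3341) = 0.794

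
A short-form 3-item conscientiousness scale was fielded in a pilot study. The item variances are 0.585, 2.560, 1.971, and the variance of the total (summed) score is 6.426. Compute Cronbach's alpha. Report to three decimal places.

ΣVar(i) = 0.585 + 2.560 + 1.971 = 5.116
α = (k/(k−1))·(1 − ΣVar(i)/σ²_T) = (3/2)·(1 − 5.116/6.426) = 0.306

α = 0.306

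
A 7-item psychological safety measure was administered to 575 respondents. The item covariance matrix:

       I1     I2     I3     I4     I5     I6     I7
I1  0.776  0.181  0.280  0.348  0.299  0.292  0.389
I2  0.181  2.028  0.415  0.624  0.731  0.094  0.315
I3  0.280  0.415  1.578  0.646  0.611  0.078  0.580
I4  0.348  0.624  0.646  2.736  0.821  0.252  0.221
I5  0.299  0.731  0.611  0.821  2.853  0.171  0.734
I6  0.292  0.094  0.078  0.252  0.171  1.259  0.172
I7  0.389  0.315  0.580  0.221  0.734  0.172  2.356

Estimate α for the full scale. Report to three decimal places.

Σσ²ᵢ = 0.776 + 2.028 + 1.578 + 2.736 + 2.853 + 1.259 + 2.356 = 13.586
Sum of the distinct covariances = 8.254
total variance = 13.586 + 2 × 8.254 = 30.094
α = (k/(k−1))·(1 − Σσ²ᵢ/total variance) = (7/6)·(1 − 13.586/30.094) = 0.640

α = 0.640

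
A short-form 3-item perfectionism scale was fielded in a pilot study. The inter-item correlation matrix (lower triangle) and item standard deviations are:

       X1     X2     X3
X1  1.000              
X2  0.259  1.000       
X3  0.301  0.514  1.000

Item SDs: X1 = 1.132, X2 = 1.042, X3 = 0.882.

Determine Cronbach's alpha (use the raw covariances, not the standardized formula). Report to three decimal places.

Σσ²ᵢ = 1.132² + 1.042² + 0.882² = 3.1451
Covariances σ_ij = r_ij · s_i · s_j:
  σ(X1,X2) = 0.259 × 1.132 × 1.042 = 0.3055
  σ(X1,X3) = 0.301 × 1.132 × 0.882 = 0.3005
  σ(X2,X3) = 0.514 × 1.042 × 0.882 = 0.4724
σ²_T = Σσ²ᵢ + 2·Σσ_ij = 3.1451 + 2 × 1.0784 = 5.3019
α = (3/2)·(1 − 3.1451/5.3019) = 0.610

Cronbach's alpha = 0.610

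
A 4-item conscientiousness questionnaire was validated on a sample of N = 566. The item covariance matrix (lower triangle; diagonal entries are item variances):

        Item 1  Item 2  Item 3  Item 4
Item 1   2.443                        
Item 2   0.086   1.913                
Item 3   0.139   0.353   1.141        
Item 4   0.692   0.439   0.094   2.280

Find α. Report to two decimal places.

Σσᵢ² = 2.443 + 1.913 + 1.141 + 2.280 = 7.777
Sum of the distinct covariances = 1.803
σ²_total = 7.777 + 2 × 1.803 = 11.383
α = (k/(k−1))·(1 − Σσᵢ²/σ²_total) = (4/3)·(1 − 7.777/11.383) = 0.42

α = 0.42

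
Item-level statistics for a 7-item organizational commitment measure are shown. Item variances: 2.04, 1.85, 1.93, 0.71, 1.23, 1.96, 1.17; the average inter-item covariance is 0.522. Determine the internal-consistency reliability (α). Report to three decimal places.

α = 0.779

Σσ²ᵢ = 2.04 + 1.85 + 1.93 + 0.71 + 1.23 + 1.96 + 1.17 = 10.89
Sum of the 21 distinct covariances = 21 × 0.522 = 10.962
total variance = Σσ²ᵢ + 2·Σcov = 10.89 + 2 × 10.962 = 32.814
α = (7/6)·(1 − 10.89/32.814) = 0.779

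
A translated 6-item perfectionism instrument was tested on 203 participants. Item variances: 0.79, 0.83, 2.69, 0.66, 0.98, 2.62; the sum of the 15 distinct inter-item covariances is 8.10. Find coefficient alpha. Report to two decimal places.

ΣVar(i) = 0.79 + 0.83 + 2.69 + 0.66 + 0.98 + 2.62 = 8.57
Sum of distinct covariances = 8.10
total variance = ΣVar(i) + 2·Σcov = 8.57 + 2 × 8.10 = 24.77
α = (6/5)·(1 − 8.57/24.77) = 0.78

α = 0.78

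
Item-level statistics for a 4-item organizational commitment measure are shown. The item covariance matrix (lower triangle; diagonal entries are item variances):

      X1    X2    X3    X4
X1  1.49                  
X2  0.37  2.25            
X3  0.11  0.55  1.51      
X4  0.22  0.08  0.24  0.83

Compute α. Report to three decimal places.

α = 0.454

Σσ²ᵢ = 1.49 + 2.25 + 1.51 + 0.83 = 6.08
Sum of the distinct covariances = 1.57
Var(T) = 6.08 + 2 × 1.57 = 9.22
α = (k/(k−1))·(1 − Σσ²ᵢ/Var(T)) = (4/3)·(1 − 6.08/9.22) = 0.454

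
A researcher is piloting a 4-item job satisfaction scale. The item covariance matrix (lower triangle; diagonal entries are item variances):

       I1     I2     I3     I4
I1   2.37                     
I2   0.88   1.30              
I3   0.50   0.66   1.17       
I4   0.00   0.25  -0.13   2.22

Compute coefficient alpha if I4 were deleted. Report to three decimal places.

coefficient alpha = 0.686

Remaining items: I1, I2, I3 (k = 3).
ΣVar(i) = 2.37 + 1.30 + 1.17 = 4.84
σ²_total = 4.84 + 2 × 2.04 = 8.92
α (item deleted) = (3/2)·(1 − 4.84/8.92) = 0.686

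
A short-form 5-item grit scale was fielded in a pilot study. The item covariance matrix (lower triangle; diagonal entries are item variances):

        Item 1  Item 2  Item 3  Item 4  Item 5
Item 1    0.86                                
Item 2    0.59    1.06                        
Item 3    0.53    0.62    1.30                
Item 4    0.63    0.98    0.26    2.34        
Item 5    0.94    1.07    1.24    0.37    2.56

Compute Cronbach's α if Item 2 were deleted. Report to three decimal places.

Remaining items: Item 1, Item 3, Item 4, Item 5 (k = 4).
Σσ²ᵢ = 0.86 + 1.30 + 2.34 + 2.56 = 7.06
Var(T) = 7.06 + 2 × 3.97 = 15.00
α (item deleted) = (4/3)·(1 − 7.06/15.00) = 0.706

α = 0.706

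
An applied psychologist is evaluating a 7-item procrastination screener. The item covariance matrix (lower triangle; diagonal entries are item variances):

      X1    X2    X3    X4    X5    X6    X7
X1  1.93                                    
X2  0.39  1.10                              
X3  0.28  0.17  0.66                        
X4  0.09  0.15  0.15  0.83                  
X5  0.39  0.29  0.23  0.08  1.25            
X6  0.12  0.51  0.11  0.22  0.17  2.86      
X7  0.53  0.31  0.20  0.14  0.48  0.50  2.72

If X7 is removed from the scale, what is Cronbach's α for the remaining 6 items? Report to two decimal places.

Cronbach's α = 0.52

Remaining items: X1, X2, X3, X4, X5, X6 (k = 6).
Σσ²ᵢ = 1.93 + 1.10 + 0.66 + 0.83 + 1.25 + 2.86 = 8.63
Var(T) = 8.63 + 2 × 3.35 = 15.33
α (item deleted) = (6/5)·(1 − 8.63/15.33) = 0.52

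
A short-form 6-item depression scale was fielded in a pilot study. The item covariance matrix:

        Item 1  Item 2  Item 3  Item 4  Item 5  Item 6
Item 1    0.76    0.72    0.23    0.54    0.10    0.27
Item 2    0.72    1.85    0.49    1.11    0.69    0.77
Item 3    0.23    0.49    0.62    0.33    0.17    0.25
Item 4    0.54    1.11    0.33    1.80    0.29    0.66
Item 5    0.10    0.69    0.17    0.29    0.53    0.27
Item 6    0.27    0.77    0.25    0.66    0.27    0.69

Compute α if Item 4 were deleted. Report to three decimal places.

α = 0.800

Remaining items: Item 1, Item 2, Item 3, Item 5, Item 6 (k = 5).
ΣVar(i) = 0.76 + 1.85 + 0.62 + 0.53 + 0.69 = 4.45
Var(T) = 4.45 + 2 × 3.96 = 12.37
α (item deleted) = (5/4)·(1 − 4.45/12.37) = 0.800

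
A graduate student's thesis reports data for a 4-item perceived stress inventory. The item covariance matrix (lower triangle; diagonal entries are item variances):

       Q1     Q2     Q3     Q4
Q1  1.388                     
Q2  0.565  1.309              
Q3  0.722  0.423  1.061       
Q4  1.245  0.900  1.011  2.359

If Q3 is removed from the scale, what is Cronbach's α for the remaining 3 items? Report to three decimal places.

Remaining items: Q1, Q2, Q4 (k = 3).
Σσ²ᵢ = 1.388 + 1.309 + 2.359 = 5.056
σ²_T = 5.056 + 2 × 2.710 = 10.476
α (item deleted) = (3/2)·(1 − 5.056/10.476) = 0.776

Cronbach's α = 0.776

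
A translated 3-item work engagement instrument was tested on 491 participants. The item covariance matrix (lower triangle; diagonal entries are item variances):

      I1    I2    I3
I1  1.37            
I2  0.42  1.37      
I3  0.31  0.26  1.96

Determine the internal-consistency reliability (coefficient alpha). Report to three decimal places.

α = 0.445

sum of item variances = 1.37 + 1.37 + 1.96 = 4.70
Sum of the distinct covariances = 0.99
total variance = 4.70 + 2 × 0.99 = 6.68
α = (k/(k−1))·(1 − sum of item variances/total variance) = (3/2)·(1 − 4.70/6.68) = 0.445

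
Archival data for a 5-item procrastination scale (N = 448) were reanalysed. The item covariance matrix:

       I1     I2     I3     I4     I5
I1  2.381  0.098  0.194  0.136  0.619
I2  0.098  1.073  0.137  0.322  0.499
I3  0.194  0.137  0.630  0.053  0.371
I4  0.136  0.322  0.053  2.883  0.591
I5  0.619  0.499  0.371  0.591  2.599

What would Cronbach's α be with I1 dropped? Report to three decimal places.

Cronbach's α = 0.473

Remaining items: I2, I3, I4, I5 (k = 4).
sum of item variances = 1.073 + 0.630 + 2.883 + 2.599 = 7.185
σ²_total = 7.185 + 2 × 1.973 = 11.131
α (item deleted) = (4/3)·(1 − 7.185/11.131) = 0.473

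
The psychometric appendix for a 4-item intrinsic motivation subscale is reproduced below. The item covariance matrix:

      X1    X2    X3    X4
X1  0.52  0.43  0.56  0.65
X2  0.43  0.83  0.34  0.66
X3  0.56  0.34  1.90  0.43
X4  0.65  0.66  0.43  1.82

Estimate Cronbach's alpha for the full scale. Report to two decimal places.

Σσᵢ² = 0.52 + 0.83 + 1.90 + 1.82 = 5.07
Sum of the distinct covariances = 3.07
Var(T) = 5.07 + 2 × 3.07 = 11.21
α = (k/(k−1))·(1 − Σσᵢ²/Var(T)) = (4/3)·(1 − 5.07/11.21) = 0.73

Cronbach's alpha = 0.73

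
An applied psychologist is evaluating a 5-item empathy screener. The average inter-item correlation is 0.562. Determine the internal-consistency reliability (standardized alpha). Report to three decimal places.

Standardized α = k·r̄ / (1 + (k−1)·r̄) = 5 × 0.562 / (1 + 4 × 0.562)
  = 2.8100 / 3.2480 = 0.865

α = 0.865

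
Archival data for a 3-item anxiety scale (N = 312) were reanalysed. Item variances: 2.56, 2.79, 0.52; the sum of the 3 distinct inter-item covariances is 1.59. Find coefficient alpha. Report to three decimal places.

sum of item variances = 2.56 + 2.79 + 0.52 = 5.87
Sum of distinct covariances = 1.59
σ²_T = sum of item variances + 2·Σcov = 5.87 + 2 × 1.59 = 9.05
α = (3/2)·(1 − 5.87/9.05) = 0.527

coefficient alpha = 0.527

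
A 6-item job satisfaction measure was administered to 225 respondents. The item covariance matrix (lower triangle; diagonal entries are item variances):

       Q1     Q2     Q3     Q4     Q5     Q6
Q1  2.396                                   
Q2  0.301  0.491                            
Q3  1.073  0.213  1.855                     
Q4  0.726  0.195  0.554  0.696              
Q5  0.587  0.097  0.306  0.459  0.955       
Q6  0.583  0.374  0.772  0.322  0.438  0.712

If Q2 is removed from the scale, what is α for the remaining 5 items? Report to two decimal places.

α = 0.80

Remaining items: Q1, Q3, Q4, Q5, Q6 (k = 5).
Σσ²ᵢ = 2.396 + 1.855 + 0.696 + 0.955 + 0.712 = 6.614
total variance = 6.614 + 2 × 5.820 = 18.254
α (item deleted) = (5/4)·(1 − 6.614/18.254) = 0.80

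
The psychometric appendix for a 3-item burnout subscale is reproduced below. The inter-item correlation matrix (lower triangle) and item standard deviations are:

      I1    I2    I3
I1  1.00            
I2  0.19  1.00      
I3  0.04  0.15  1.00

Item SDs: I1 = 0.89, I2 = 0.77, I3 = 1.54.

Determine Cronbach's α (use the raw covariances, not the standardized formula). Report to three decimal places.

Σσ²ᵢ = 0.89² + 0.77² + 1.54² = 3.7566
Covariances σ_ij = r_ij · s_i · s_j:
  σ(I1,I2) = 0.19 × 0.89 × 0.77 = 0.1302
  σ(I1,I3) = 0.04 × 0.89 × 1.54 = 0.0548
  σ(I2,I3) = 0.15 × 0.77 × 1.54 = 0.1779
σ²_T = Σσ²ᵢ + 2·Σσ_ij = 3.7566 + 2 × 0.3629 = 4.4824
α = (3/2)·(1 − 3.7566/4.4824) = 0.243

α = 0.243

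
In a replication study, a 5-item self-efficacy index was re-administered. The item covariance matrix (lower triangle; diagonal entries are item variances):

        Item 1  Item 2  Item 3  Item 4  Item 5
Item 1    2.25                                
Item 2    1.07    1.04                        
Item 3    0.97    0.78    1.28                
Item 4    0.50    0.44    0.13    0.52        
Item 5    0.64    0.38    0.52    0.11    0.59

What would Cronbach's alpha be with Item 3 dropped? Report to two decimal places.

Remaining items: Item 1, Item 2, Item 4, Item 5 (k = 4).
ΣVar(i) = 2.25 + 1.04 + 0.52 + 0.59 = 4.40
Var(T) = 4.40 + 2 × 3.14 = 10.68
α (item deleted) = (4/3)·(1 − 4.40/10.68) = 0.78

Cronbach's alpha = 0.78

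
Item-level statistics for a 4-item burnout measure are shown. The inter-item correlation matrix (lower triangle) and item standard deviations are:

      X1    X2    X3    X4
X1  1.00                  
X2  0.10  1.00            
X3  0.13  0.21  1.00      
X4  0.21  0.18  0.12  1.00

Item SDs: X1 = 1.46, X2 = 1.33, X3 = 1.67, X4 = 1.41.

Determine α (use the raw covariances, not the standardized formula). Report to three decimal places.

Σσ²ᵢ = 1.46² + 1.33² + 1.67² + 1.41² = 8.6775
Covariances σ_ij = r_ij · s_i · s_j:
  σ(X1,X2) = 0.10 × 1.46 × 1.33 = 0.1942
  σ(X1,X3) = 0.13 × 1.46 × 1.67 = 0.3170
  σ(X1,X4) = 0.21 × 1.46 × 1.41 = 0.4323
  σ(X2,X3) = 0.21 × 1.33 × 1.67 = 0.4664
  σ(X2,X4) = 0.18 × 1.33 × 1.41 = 0.3376
  σ(X3,X4) = 0.12 × 1.67 × 1.41 = 0.2826
σ²_T = Σσ²ᵢ + 2·Σσ_ij = 8.6775 + 2 × 2.0301 = 12.7377
α = (4/3)·(1 − 8.6775/12.7377) = 0.425

α = 0.425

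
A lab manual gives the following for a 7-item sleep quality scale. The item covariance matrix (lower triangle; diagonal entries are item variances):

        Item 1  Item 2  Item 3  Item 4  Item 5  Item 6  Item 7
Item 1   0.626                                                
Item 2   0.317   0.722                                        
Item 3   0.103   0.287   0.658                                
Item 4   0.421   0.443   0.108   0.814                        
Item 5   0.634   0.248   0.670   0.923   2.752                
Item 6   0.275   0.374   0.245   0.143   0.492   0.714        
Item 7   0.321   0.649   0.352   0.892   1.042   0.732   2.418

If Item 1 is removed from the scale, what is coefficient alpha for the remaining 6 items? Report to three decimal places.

Remaining items: Item 2, Item 3, Item 4, Item 5, Item 6, Item 7 (k = 6).
Σσ²ᵢ = 0.722 + 0.658 + 0.814 + 2.752 + 0.714 + 2.418 = 8.078
Var(T) = 8.078 + 2 × 7.600 = 23.278
α (item deleted) = (6/5)·(1 − 8.078/23.278) = 0.784

coefficient alpha = 0.784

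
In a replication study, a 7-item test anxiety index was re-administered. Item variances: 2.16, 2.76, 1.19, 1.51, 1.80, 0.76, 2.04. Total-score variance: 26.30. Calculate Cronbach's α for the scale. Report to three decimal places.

Cronbach's α = 0.625

sum of item variances = 2.16 + 2.76 + 1.19 + 1.51 + 1.80 + 0.76 + 2.04 = 12.22
α = (k/(k−1))·(1 − sum of item variances/Var(T)) = (7/6)·(1 − 12.22/26.30) = 0.625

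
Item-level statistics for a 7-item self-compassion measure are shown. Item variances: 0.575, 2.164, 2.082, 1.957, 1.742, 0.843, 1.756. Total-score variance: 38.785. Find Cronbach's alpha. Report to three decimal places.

sum of item variances = 0.575 + 2.164 + 2.082 + 1.957 + 1.742 + 0.843 + 1.756 = 11.119
α = (k/(k−1))·(1 − sum of item variances/Var(T)) = (7/6)·(1 − 11.119/38.785) = 0.832

α = 0.832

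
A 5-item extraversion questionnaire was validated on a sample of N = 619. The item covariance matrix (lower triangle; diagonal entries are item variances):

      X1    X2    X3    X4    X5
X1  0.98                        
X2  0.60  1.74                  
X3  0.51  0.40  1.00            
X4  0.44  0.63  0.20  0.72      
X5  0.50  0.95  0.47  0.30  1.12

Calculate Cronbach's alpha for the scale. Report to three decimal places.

Σσᵢ² = 0.98 + 1.74 + 1.00 + 0.72 + 1.12 = 5.56
Σ_{i<j} σ_ij = 5.00
σ²_T = 5.56 + 2 × 5.00 = 15.56
α = (k/(k−1))·(1 − Σσᵢ²/σ²_T) = (5/4)·(1 − 5.56/15.56) = 0.803

α = 0.803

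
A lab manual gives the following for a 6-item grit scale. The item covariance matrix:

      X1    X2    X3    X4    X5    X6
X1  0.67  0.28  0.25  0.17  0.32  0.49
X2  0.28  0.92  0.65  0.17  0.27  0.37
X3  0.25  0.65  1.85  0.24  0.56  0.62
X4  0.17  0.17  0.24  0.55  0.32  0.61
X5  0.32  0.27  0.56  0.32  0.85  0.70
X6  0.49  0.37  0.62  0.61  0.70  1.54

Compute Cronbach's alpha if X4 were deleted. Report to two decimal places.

Cronbach's alpha = 0.76

Remaining items: X1, X2, X3, X5, X6 (k = 5).
sum of item variances = 0.67 + 0.92 + 1.85 + 0.85 + 1.54 = 5.83
total variance = 5.83 + 2 × 4.51 = 14.85
α (item deleted) = (5/4)·(1 − 5.83/14.85) = 0.76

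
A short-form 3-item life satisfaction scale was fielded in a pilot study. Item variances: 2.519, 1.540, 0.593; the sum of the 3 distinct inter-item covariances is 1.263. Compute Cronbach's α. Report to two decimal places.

Cronbach's α = 0.53

Σσ²ᵢ = 2.519 + 1.540 + 0.593 = 4.652
Sum of distinct covariances = 1.263
σ²_T = Σσ²ᵢ + 2·Σcov = 4.652 + 2 × 1.263 = 7.178
α = (3/2)·(1 − 4.652/7.178) = 0.53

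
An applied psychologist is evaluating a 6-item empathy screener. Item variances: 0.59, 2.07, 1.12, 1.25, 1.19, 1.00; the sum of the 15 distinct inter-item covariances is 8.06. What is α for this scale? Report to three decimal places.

α = 0.829

sum of item variances = 0.59 + 2.07 + 1.12 + 1.25 + 1.19 + 1.00 = 7.22
Sum of distinct covariances = 8.06
σ²_total = sum of item variances + 2·Σcov = 7.22 + 2 × 8.06 = 23.34
α = (6/5)·(1 − 7.22/23.34) = 0.829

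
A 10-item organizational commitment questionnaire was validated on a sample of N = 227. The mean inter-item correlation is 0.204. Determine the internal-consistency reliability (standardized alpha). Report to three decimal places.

α = 0.719

Standardized α = k·r̄ / (1 + (k−1)·r̄) = 10 × 0.204 / (1 + 9 × 0.204)
  = 2.0400 / 2.8360 = 0.719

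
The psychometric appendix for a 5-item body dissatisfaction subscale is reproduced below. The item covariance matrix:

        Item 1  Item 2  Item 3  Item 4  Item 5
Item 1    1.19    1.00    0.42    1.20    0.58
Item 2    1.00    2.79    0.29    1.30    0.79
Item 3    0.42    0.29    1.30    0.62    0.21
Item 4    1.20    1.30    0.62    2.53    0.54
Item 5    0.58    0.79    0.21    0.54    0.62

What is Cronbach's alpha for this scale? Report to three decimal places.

Σσᵢ² = 1.19 + 2.79 + 1.30 + 2.53 + 0.62 = 8.43
Σ_{i<j} σ_ij = 6.95
Var(T) = 8.43 + 2 × 6.95 = 22.33
α = (k/(k−1))·(1 − Σσᵢ²/Var(T)) = (5/4)·(1 − 8.43/22.33) = 0.778

α = 0.778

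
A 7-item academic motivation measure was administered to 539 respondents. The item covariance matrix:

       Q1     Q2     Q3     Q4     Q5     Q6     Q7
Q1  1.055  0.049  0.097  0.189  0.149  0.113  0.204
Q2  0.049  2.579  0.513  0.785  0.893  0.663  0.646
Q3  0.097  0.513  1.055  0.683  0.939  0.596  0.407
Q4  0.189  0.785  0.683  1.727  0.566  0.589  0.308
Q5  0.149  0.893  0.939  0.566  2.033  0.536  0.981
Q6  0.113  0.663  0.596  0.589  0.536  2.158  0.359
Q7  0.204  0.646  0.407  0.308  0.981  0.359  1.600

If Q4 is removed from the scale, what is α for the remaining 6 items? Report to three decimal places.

α = 0.692

Remaining items: Q1, Q2, Q3, Q5, Q6, Q7 (k = 6).
ΣVar(i) = 1.055 + 2.579 + 1.055 + 2.033 + 2.158 + 1.600 = 10.480
σ²_total = 10.480 + 2 × 7.145 = 24.770
α (item deleted) = (6/5)·(1 − 10.480/24.770) = 0.692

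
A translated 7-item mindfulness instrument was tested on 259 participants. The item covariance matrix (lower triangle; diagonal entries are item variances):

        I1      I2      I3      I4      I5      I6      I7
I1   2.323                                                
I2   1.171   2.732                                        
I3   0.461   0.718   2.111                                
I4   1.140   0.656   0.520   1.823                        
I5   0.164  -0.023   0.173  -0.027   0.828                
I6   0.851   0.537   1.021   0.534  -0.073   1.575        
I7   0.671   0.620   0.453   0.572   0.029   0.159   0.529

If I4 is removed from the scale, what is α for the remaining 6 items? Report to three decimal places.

Remaining items: I1, I2, I3, I5, I6, I7 (k = 6).
ΣVar(i) = 2.323 + 2.732 + 2.111 + 0.828 + 1.575 + 0.529 = 10.098
total variance = 10.098 + 2 × 6.932 = 23.962
α (item deleted) = (6/5)·(1 − 10.098/23.962) = 0.694

α = 0.694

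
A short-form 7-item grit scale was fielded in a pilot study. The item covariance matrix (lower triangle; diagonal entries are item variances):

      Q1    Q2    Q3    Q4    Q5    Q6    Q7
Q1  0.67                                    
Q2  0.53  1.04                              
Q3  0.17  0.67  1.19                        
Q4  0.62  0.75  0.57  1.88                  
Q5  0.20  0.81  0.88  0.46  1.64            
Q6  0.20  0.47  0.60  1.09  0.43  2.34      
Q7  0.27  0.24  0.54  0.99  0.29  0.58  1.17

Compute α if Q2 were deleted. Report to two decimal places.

Remaining items: Q1, Q3, Q4, Q5, Q6, Q7 (k = 6).
ΣVar(i) = 0.67 + 1.19 + 1.88 + 1.64 + 2.34 + 1.17 = 8.89
σ²_total = 8.89 + 2 × 7.89 = 24.67
α (item deleted) = (6/5)·(1 − 8.89/24.67) = 0.77

α = 0.77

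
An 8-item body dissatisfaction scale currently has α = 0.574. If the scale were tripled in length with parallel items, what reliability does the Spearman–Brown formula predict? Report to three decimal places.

predicted reliability = 0.802

Length factor m = 3
α' = m·α / (1 + (m−1)·α)
   = 3 × 0.574 / (1 + (3 − 1) × 0.574)
   = 1.7220 / 2.1480 = 0.802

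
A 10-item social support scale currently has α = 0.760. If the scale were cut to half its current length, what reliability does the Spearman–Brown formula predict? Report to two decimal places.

Length factor m = 1/2
α' = m·α / (1 − (1−m)·α)
   = 1/2 × 0.760 / (1 − (1 − 1/2) × 0.760)
   = 0.3800 / 0.6200 = 0.61

predicted reliability = 0.61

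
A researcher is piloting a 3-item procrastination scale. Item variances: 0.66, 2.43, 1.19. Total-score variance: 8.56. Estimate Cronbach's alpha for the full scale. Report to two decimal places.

α = 0.75

Σσᵢ² = 0.66 + 2.43 + 1.19 = 4.28
α = (k/(k−1))·(1 − Σσᵢ²/total variance) = (3/2)·(1 − 4.28/8.56) = 0.75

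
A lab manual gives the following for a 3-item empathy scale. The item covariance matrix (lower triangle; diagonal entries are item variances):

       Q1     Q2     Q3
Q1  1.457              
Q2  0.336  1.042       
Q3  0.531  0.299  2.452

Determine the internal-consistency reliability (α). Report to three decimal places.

α = 0.480

ΣVar(i) = 1.457 + 1.042 + 2.452 = 4.951
Σ_{i<j} σ_ij = 1.166
Var(T) = 4.951 + 2 × 1.166 = 7.283
α = (k/(k−1))·(1 − ΣVar(i)/Var(T)) = (3/2)·(1 − 4.951/7.283) = 0.480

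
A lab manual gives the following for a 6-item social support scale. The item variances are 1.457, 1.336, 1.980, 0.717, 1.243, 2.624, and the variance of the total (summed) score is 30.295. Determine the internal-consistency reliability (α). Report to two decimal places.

α = 0.83

sum of item variances = 1.457 + 1.336 + 1.980 + 0.717 + 1.243 + 2.624 = 9.357
α = (k/(k−1))·(1 − sum of item variances/Var(T)) = (6/5)·(1 − 9.357/30.295) = 0.83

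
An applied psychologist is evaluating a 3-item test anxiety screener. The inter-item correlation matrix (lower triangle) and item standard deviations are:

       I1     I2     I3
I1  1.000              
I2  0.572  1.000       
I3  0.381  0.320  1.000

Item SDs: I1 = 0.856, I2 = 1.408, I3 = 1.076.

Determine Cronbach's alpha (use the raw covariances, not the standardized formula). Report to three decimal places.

Σσ²ᵢ = 0.856² + 1.408² + 1.076² = 3.8730
Covariances σ_ij = r_ij · s_i · s_j:
  σ(I1,I2) = 0.572 × 0.856 × 1.408 = 0.6894
  σ(I1,I3) = 0.381 × 0.856 × 1.076 = 0.3509
  σ(I2,I3) = 0.320 × 1.408 × 1.076 = 0.4848
σ²_T = Σσ²ᵢ + 2·Σσ_ij = 3.8730 + 2 × 1.5251 = 6.9232
α = (3/2)·(1 − 3.8730/6.9232) = 0.661

α = 0.661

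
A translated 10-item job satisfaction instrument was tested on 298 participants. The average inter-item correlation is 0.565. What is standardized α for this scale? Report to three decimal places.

Standardized α = k·r̄ / (1 + (k−1)·r̄) = 10 × 0.565 / (1 + 9 × 0.565)
  = 5.6500 / 6.0850 = 0.929

standardized α = 0.929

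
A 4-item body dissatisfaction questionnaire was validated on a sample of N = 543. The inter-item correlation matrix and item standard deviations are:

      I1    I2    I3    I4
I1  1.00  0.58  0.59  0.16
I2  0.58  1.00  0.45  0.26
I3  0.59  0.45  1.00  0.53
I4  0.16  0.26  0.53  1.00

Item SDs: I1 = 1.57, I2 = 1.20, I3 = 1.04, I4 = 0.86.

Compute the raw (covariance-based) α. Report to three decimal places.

Σσ²ᵢ = 1.57² + 1.20² + 1.04² + 0.86² = 5.7261
Covariances σ_ij = r_ij · s_i · s_j:
  σ(I1,I2) = 0.58 × 1.57 × 1.20 = 1.0927
  σ(I1,I3) = 0.59 × 1.57 × 1.04 = 0.9634
  σ(I1,I4) = 0.16 × 1.57 × 0.86 = 0.2160
  σ(I2,I3) = 0.45 × 1.20 × 1.04 = 0.5616
  σ(I2,I4) = 0.26 × 1.20 × 0.86 = 0.2683
  σ(I3,I4) = 0.53 × 1.04 × 0.86 = 0.4740
σ²_T = Σσ²ᵢ + 2·Σσ_ij = 5.7261 + 2 × 3.5760 = 12.8781
α = (4/3)·(1 − 5.7261/12.8781) = 0.740

α = 0.740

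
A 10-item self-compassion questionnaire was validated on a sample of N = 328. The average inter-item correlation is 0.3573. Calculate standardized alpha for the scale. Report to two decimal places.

α = 0.85

Standardized α = k·r̄ / (1 + (k−1)·r̄) = 10 × 0.3573 / (1 + 9 × 0.3573)
  = 3.5730 / 4.2157 = 0.85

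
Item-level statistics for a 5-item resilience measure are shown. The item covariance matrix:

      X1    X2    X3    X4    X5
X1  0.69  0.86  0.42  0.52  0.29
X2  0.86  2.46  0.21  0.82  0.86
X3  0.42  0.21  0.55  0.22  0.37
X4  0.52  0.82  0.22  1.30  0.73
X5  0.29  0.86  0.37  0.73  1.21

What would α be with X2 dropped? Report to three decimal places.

α = 0.768

Remaining items: X1, X3, X4, X5 (k = 4).
Σσᵢ² = 0.69 + 0.55 + 1.30 + 1.21 = 3.75
total variance = 3.75 + 2 × 2.55 = 8.85
α (item deleted) = (4/3)·(1 − 3.75/8.85) = 0.768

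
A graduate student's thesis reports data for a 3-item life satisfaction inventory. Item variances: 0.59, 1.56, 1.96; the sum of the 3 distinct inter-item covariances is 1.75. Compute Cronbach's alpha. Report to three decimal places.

ΣVar(i) = 0.59 + 1.56 + 1.96 = 4.11
Sum of distinct covariances = 1.75
σ²_total = ΣVar(i) + 2·Σcov = 4.11 + 2 × 1.75 = 7.61
α = (3/2)·(1 − 4.11/7.61) = 0.690

Cronbach's alpha = 0.690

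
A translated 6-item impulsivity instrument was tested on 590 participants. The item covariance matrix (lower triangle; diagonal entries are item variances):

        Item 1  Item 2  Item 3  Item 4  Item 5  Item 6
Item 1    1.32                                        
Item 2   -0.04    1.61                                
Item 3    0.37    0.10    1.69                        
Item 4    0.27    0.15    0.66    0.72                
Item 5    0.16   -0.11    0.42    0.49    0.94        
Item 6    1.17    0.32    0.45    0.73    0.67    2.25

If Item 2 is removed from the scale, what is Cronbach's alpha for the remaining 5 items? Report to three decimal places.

Remaining items: Item 1, Item 3, Item 4, Item 5, Item 6 (k = 5).
sum of item variances = 1.32 + 1.69 + 0.72 + 0.94 + 2.25 = 6.92
σ²_T = 6.92 + 2 × 5.39 = 17.70
α (item deleted) = (5/4)·(1 − 6.92/17.70) = 0.761

Cronbach's alpha = 0.761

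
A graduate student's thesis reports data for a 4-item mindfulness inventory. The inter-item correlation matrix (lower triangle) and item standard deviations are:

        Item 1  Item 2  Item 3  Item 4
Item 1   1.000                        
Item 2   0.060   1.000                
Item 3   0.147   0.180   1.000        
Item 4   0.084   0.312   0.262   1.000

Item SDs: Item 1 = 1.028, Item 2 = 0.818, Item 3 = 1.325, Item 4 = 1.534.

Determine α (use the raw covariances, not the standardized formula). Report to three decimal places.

α = 0.453

Σσ²ᵢ = 1.028² + 0.818² + 1.325² + 1.534² = 5.8347
Covariances σ_ij = r_ij · s_i · s_j:
  σ(Item 1,Item 2) = 0.060 × 1.028 × 0.818 = 0.0505
  σ(Item 1,Item 3) = 0.147 × 1.028 × 1.325 = 0.2002
  σ(Item 1,Item 4) = 0.084 × 1.028 × 1.534 = 0.1325
  σ(Item 2,Item 3) = 0.180 × 0.818 × 1.325 = 0.1951
  σ(Item 2,Item 4) = 0.312 × 0.818 × 1.534 = 0.3915
  σ(Item 3,Item 4) = 0.262 × 1.325 × 1.534 = 0.5325
σ²_T = Σσ²ᵢ + 2·Σσ_ij = 5.8347 + 2 × 1.5023 = 8.8393
α = (4/3)·(1 − 5.8347/8.8393) = 0.453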